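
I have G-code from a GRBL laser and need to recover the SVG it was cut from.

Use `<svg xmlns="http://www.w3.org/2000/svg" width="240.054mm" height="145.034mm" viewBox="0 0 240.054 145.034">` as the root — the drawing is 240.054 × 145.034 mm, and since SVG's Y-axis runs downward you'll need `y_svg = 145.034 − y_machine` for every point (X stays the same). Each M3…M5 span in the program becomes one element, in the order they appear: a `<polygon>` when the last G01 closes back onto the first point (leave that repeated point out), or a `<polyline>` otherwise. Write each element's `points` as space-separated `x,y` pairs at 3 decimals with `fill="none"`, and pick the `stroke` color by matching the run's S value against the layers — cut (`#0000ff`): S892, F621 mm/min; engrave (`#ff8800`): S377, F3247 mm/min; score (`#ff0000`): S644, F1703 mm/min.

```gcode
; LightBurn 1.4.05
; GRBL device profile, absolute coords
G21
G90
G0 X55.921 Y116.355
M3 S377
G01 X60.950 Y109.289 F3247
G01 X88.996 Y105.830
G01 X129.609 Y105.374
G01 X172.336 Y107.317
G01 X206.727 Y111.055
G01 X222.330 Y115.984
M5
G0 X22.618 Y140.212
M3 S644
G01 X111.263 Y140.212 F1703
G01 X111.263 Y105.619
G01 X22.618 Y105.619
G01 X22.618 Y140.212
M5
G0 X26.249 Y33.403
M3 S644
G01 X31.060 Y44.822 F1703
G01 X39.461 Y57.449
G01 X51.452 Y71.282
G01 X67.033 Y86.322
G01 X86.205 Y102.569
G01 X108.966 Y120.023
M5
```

Machine Y-up, SVG Y-down with viewBox height 145.034, so y_svg = 145.034 − y_machine; X carries over.

Run 1: S377 ⇒ engrave layer `#ff8800`. The run is open, so emit a `<polyline>` with points (Y-flipped): 55.921,28.679 60.950,35.745 88.996,39.204 129.609,39.660 172.336,37.717 206.727,33.979 222.330,29.050.

Run 2: the run's S644 means `#ff0000` (score). The run returns to its start, so emit a `<polygon>` with points (Y-flipped): 22.618,4.822 111.263,4.822 111.263,39.415 22.618,39.415.

Run 3: power S644 maps to stroke `#ff0000` (score). The run is open, so emit a `<polyline>` with points (Y-flipped): 26.249,111.631 31.060,100.212 39.461,87.585 51.452,73.752 67.033,58.712 86.205,42.465 108.966,25.011.

<svg xmlns="http://www.w3.org/2000/svg" width="240.054mm" height="145.034mm" viewBox="0 0 240.054 145.034">
  <polyline points="55.921,28.679 60.950,35.745 88.996,39.204 129.609,39.660 172.336,37.717 206.727,33.979 222.330,29.050" fill="none" stroke="#ff8800"/>
  <polygon points="22.618,4.822 111.263,4.822 111.263,39.415 22.618,39.415" fill="none" stroke="#ff0000"/>
  <polyline points="26.249,111.631 31.060,100.212 39.461,87.585 51.452,73.752 67.033,58.712 86.205,42.465 108.966,25.011" fill="none" stroke="#ff0000"/>
</svg>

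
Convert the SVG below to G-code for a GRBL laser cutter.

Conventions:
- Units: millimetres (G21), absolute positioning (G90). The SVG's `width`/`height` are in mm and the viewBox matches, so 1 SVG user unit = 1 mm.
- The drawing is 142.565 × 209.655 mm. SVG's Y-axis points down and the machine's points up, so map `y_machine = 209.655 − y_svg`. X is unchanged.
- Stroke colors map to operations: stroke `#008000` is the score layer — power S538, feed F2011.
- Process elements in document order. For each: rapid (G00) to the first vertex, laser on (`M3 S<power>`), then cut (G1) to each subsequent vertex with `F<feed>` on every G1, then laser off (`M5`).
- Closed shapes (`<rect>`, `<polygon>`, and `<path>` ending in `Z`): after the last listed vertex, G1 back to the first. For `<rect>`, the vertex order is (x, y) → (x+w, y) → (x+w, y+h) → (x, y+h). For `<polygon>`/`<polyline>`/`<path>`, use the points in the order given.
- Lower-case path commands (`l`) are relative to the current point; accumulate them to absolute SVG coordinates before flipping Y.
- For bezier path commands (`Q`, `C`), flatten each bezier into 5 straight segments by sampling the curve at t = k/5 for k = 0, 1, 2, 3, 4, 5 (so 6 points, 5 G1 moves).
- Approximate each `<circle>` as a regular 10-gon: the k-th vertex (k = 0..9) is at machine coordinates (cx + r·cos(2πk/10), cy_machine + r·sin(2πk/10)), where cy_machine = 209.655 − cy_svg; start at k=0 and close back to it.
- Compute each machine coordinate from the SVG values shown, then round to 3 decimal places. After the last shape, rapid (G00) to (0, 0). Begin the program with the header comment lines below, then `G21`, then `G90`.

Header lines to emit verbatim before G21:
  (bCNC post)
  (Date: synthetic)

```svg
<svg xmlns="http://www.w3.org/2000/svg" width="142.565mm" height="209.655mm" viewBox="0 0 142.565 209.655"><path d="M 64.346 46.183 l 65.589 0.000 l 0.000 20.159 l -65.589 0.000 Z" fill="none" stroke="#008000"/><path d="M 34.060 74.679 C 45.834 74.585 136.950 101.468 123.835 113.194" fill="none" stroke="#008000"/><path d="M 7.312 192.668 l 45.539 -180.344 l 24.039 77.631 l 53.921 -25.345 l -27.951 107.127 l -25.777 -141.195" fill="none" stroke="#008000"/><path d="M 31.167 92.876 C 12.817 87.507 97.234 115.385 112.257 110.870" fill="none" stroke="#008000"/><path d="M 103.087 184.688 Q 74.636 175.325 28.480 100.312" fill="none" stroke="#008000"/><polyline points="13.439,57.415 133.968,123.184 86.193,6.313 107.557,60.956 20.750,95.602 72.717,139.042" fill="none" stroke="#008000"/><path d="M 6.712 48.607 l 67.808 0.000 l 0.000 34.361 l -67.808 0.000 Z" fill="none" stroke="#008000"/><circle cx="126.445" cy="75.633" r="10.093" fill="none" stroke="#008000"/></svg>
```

(bCNC post)
(Date: synthetic)
G21
G90
G00 X64.346 Y163.472
M3 S538
G1 X129.935 Y163.472 F2011
G1 X129.935 Y143.313 F2011
G1 X64.346 Y143.313 F2011
G1 X64.346 Y163.472 F2011
M5
G00 X34.060 Y134.976
M3 S538
G1 X49.177 Y132.132 F2011
G1 X74.524 Y124.836 F2011
G1 X101.291 Y115.111 F2011
G1 X120.665 Y104.978 F2011
G1 X123.835 Y96.461 F2011
M5
G00 X7.312 Y16.987
M3 S538
G1 X52.851 Y197.331 F2011
G1 X76.890 Y119.700 F2011
G1 X130.811 Y145.045 F2011
G1 X102.860 Y37.918 F2011
G1 X77.083 Y179.113 F2011
M5
G00 X31.167 Y116.779
M3 S538
G1 X31.112 Y116.536 F2011
G1 X47.457 Y111.464 F2011
G1 X71.939 Y104.715 F2011
G1 X96.293 Y99.438 F2011
G1 X112.257 Y98.785 F2011
M5
G00 X103.087 Y24.967
M3 S538
G1 X90.998 Y31.338 F2011
G1 X77.493 Y42.961 F2011
G1 X62.572 Y59.837 F2011
G1 X46.234 Y81.964 F2011
G1 X28.480 Y109.343 F2011
M5
G00 X13.439 Y152.240
M3 S538
G1 X133.968 Y86.471 F2011
G1 X86.193 Y203.342 F2011
G1 X107.557 Y148.699 F2011
G1 X20.750 Y114.053 F2011
G1 X72.717 Y70.613 F2011
M5
G00 X6.712 Y161.048
M3 S538
G1 X74.520 Y161.048 F2011
G1 X74.520 Y126.687 F2011
G1 X6.712 Y126.687 F2011
G1 X6.712 Y161.048 F2011
M5
G00 X136.538 Y134.022
M3 S538
G1 X134.610 Y139.955 F2011
G1 X129.564 Y143.621 F2011
G1 X123.326 Y143.621 F2011
G1 X118.280 Y139.955 F2011
G1 X116.352 Y134.022 F2011
G1 X118.280 Y128.089 F2011
G1 X123.326 Y124.423 F2011
G1 X129.564 Y124.423 F2011
G1 X134.610 Y128.089 F2011
G1 X136.538 Y134.022 F2011
M5
G00 X0.000 Y0.000

1 u = 1 mm; y_m = 209.655 − y.

[1] `<path>` rectangle, #008000→score S538 F2011: (64.346,163.472) → (129.935,163.472) → (129.935,143.313) → (64.346,143.313) → (64.346,163.472) (closed)

[2] `<path>` cubic bezier, #008000→score S538 F2011: (34.060,134.976) → (49.177,132.132) → (74.524,124.836) → (101.291,115.111) → (120.665,104.978) → (123.835,96.461)

[3] `<path>` open polyline, #008000→score S538 F2011: (7.312,16.987) → (52.851,197.331) → (76.890,119.700) → (130.811,145.045) → (102.860,37.918) → (77.083,179.113)

[4] `<path>` cubic bezier, #008000→score S538 F2011: (31.167,116.779) → (31.112,116.536) → (47.457,111.464) → (71.939,104.715) → (96.293,99.438) → (112.257,98.785)

[5] `<path>` quadratic bezier, #008000→score S538 F2011: (103.087,24.967) → (90.998,31.338) → (77.493,42.961) → (62.572,59.837) → (46.234,81.964) → (28.480,109.343)

[6] `<polyline>` open polyline, #008000→score S538 F2011: (13.439,152.240) → (133.968,86.471) → (86.193,203.342) → (107.557,148.699) → (20.750,114.053) → (72.717,70.613)

[7] `<path>` rectangle, #008000→score S538 F2011: (6.712,161.048) → (74.520,161.048) → (74.520,126.687) → (6.712,126.687) → (6.712,161.048) (closed)

[8] `<circle>` circle, #008000→score S538 F2011: (136.538,134.022) → (134.610,139.955) → (129.564,143.621) → (123.326,143.621) → (118.280,139.955) → (116.352,134.022) → (118.280,128.089) → (123.326,124.423) → (129.564,124.423) → (134.610,128.089) → (136.538,134.022) (closed)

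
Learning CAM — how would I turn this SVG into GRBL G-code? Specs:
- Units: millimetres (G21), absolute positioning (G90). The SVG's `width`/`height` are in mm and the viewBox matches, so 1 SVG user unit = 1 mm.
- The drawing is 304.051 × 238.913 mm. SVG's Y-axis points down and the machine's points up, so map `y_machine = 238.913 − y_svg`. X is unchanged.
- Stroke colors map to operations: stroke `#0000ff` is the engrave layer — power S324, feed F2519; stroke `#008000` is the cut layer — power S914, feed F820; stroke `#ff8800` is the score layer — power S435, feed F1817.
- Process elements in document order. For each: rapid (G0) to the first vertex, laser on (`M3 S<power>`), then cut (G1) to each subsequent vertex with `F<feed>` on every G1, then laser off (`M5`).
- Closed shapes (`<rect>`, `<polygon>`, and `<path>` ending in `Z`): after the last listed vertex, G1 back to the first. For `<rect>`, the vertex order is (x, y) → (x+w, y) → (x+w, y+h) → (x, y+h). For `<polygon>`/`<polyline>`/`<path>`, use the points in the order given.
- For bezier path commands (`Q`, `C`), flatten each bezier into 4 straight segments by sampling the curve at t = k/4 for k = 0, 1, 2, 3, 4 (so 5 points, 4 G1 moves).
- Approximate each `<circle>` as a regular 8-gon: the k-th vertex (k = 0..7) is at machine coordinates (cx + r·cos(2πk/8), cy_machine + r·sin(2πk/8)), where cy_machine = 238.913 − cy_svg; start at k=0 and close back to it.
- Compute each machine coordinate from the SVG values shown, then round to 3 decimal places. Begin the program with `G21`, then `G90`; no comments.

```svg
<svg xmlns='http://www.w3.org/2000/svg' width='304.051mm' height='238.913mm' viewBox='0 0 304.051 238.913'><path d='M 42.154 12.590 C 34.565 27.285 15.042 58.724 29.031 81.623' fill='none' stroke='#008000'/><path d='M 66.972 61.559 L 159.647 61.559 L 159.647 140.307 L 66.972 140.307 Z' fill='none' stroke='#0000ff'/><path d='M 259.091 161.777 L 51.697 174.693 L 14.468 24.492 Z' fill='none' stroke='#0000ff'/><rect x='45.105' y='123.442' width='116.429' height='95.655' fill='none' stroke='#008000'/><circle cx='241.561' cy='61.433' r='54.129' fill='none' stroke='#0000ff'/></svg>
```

G21
G90
G0 X42.154 Y226.323
M3 S914
G1 X34.935 Y212.557 F820
G1 X27.501 Y194.883 F820
G1 X24.113 Y175.670 F820
G1 X29.031 Y157.290 F820
M5
G0 X66.972 Y177.354
M3 S324
G1 X159.647 Y177.354 F2519
G1 X159.647 Y98.606 F2519
G1 X66.972 Y98.606 F2519
G1 X66.972 Y177.354 F2519
M5
G0 X259.091 Y77.136
M3 S324
G1 X51.697 Y64.220 F2519
G1 X14.468 Y214.421 F2519
G1 X259.091 Y77.136 F2519
M5
G0 X45.105 Y115.471
M3 S914
G1 X161.534 Y115.471 F820
G1 X161.534 Y19.816 F820
G1 X45.105 Y19.816 F820
G1 X45.105 Y115.471 F820
M5
G0 X295.690 Y177.480
M3 S324
G1 X279.836 Y215.755 F2519
G1 X241.561 Y231.609 F2519
G1 X203.286 Y215.755 F2519
G1 X187.432 Y177.480 F2519
G1 X203.286 Y139.205 F2519
G1 X241.561 Y123.351 F2519
G1 X279.836 Y139.205 F2519
G1 X295.690 Y177.480 F2519
M5

viewBox `0 0 304.051 238.913` with mm width/height → 1 unit = 1 mm. Flip: y_m = 238.913 − y_svg.

**Shape 1** — `<path>` cubic bezier, stroke `#008000` → cut (S914, F820). Control points (SVG): P0=(42.154,12.590), P1=(34.565,27.285), P2=(15.042,58.724), P3=(29.031,81.623); sampled at t=k/4. Machine vertices: (42.154,226.323) → (34.935,212.557) → (27.501,194.883) → (24.113,175.670) → (29.031,157.290). Open path.

**Shape 2** — `<path>` rectangle, stroke `#0000ff` → engrave (S324, F2519). Machine vertices: (66.972,177.354) → (159.647,177.354) → (159.647,98.606) → (66.972,98.606) → (66.972,177.354). Closed: final G1 returns to the first vertex.

**Shape 3** — `<path>` closed polygon, stroke `#0000ff` → engrave (S324, F2519). Machine vertices: (259.091,77.136) → (51.697,64.220) → (14.468,214.421) → (259.091,77.136). Closed: final G1 returns to the first vertex.

**Shape 4** — `<rect>` rectangle, stroke `#008000` → cut (S914, F820). Machine vertices: (45.105,115.471) → (161.534,115.471) → (161.534,19.816) → (45.105,19.816) → (45.105,115.471). Closed: final G1 returns to the first vertex.

**Shape 5** — `<circle>` circle, stroke `#0000ff` → engrave (S324, F2519). Machine vertices: (295.690,177.480) → (279.836,215.755) → (241.561,231.609) → (203.286,215.755) → (187.432,177.480) → (203.286,139.205) → (241.561,123.351) → (279.836,139.205) → (295.690,177.480). Closed: final G1 returns to the first vertex.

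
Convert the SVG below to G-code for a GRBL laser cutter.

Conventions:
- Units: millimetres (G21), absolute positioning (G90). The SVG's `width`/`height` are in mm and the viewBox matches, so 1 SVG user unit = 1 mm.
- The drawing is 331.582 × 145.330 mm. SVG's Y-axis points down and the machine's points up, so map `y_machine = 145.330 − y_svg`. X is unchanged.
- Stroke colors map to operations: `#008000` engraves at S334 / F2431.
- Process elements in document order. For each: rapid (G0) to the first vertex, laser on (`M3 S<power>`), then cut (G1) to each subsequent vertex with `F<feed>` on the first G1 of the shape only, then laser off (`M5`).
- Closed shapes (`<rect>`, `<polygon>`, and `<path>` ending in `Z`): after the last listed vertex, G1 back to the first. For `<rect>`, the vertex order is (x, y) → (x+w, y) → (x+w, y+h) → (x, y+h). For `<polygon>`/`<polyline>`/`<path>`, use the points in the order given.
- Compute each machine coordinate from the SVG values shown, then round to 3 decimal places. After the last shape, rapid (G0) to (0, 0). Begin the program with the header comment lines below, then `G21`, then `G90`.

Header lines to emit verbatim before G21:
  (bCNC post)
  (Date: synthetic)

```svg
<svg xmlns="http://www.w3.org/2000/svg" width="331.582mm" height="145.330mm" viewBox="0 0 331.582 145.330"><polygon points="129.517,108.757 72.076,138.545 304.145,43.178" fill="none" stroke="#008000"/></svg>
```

(bCNC post)
(Date: synthetic)
G21
G90
G0 X129.517 Y36.573
M3 S334
G1 X72.076 Y6.785 F2431
G1 X304.145 Y102.152
G1 X129.517 Y36.573
M5
G0 X0.000 Y0.000

viewBox `0 0 331.582 145.330` with mm width/height → 1 unit = 1 mm. Flip: y_m = 145.330 − y_svg.

**Shape 1** — `<polygon>` closed polygon, stroke `#008000` → engrave (S334, F2431). Machine vertices: (129.517,36.573) → (72.076,6.785) → (304.145,102.152) → (129.517,36.573). Closed: final G1 returns to the first vertex.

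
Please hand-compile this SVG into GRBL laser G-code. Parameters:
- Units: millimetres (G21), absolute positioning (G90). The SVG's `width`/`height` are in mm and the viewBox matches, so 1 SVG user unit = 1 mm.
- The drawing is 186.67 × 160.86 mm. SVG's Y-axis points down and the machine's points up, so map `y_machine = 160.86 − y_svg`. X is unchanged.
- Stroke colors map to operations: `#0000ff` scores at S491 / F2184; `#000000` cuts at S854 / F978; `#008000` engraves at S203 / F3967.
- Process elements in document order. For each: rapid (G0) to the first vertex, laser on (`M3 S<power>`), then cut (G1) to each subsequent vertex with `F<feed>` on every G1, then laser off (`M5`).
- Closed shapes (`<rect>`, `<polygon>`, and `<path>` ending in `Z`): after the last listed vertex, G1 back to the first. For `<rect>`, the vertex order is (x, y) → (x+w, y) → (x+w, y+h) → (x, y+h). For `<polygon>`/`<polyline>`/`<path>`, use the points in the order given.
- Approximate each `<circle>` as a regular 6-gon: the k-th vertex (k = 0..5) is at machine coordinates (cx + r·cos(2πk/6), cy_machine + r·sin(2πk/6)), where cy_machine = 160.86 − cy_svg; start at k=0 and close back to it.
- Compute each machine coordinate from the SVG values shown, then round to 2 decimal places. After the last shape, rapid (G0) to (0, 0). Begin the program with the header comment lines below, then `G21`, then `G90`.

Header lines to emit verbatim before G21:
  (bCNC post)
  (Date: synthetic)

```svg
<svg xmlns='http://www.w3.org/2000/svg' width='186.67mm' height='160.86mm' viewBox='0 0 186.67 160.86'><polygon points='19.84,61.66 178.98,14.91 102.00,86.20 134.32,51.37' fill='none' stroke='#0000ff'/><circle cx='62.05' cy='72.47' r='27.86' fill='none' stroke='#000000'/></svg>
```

1 u = 1 mm; y_m = 160.86 − y.

[1] `<polygon>` closed polygon, #0000ff→score S491 F2184: (19.84,99.20) → (178.98,145.95) → (102.00,74.66) → (134.32,109.49) → (19.84,99.20) (closed)

[2] `<circle>` circle, #000000→cut S854 F978: (89.91,88.39) → (75.98,112.52) → (48.12,112.52) → (34.19,88.39) → (48.12,64.26) → (75.98,64.26) → (89.91,88.39) (closed)

(bCNC post)
(Date: synthetic)
G21
G90
G0 X19.84 Y99.20
M3 S491
G1 X178.98 Y145.95 F2184
G1 X102.00 Y74.66 F2184
G1 X134.32 Y109.49 F2184
G1 X19.84 Y99.20 F2184
M5
G0 X89.91 Y88.39
M3 S854
G1 X75.98 Y112.52 F978
G1 X48.12 Y112.52 F978
G1 X34.19 Y88.39 F978
G1 X48.12 Y64.26 F978
G1 X75.98 Y64.26 F978
G1 X89.91 Y88.39 F978
M5
G0 X0.00 Y0.00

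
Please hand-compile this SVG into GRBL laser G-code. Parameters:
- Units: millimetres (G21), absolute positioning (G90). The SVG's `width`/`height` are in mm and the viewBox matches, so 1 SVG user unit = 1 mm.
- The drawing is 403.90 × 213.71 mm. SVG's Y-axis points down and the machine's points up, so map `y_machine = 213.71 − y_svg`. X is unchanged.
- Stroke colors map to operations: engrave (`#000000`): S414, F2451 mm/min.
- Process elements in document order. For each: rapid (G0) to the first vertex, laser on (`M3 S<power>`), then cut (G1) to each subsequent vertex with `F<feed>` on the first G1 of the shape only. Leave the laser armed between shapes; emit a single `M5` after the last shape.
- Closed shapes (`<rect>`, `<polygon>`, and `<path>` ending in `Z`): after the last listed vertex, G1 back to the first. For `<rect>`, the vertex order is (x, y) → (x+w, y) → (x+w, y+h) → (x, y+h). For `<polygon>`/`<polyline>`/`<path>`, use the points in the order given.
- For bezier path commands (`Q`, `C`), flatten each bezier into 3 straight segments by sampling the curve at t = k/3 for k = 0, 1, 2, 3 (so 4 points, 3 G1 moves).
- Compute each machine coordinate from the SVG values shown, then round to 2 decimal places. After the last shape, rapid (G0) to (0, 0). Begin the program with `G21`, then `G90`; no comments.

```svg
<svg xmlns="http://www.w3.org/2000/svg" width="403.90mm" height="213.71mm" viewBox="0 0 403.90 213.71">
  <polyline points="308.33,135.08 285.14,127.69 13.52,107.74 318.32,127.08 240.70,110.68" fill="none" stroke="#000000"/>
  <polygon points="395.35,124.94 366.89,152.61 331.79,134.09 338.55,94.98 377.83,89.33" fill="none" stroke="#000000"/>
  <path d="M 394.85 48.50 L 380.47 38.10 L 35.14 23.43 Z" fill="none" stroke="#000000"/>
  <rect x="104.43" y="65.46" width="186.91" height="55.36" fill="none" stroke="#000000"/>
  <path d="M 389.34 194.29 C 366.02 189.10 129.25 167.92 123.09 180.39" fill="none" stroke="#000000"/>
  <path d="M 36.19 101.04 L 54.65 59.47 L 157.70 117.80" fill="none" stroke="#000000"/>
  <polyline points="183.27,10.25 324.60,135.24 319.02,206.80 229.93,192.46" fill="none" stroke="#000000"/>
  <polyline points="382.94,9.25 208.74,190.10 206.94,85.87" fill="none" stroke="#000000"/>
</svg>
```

viewBox `0 0 403.90 213.71` with mm width/height → 1 unit = 1 mm. Flip: y_m = 213.71 − y_svg.

**Shape 1** — `<polyline>` open polyline, stroke `#000000` → engrave (S414, F2451). Machine vertices: (308.33,78.63) → (285.14,86.02) → (13.52,105.97) → (318.32,86.63) → (240.70,103.03). Open path.

**Shape 2** — `<polygon>` regular polygon, stroke `#000000` → engrave (S414, F2451). Machine vertices: (395.35,88.77) → (366.89,61.10) → (331.79,79.62) → (338.55,118.73) → (377.83,124.38) → (395.35,88.77). Closed: final G1 returns to the first vertex.

**Shape 3** — `<path>` closed polygon, stroke `#000000` → engrave (S414, F2451). Machine vertices: (394.85,165.21) → (380.47,175.61) → (35.14,190.28) → (394.85,165.21). Closed: final G1 returns to the first vertex.

**Shape 4** — `<rect>` rectangle, stroke `#000000` → engrave (S414, F2451). Machine vertices: (104.43,148.25) → (291.34,148.25) → (291.34,92.89) → (104.43,92.89) → (104.43,148.25). Closed: final G1 returns to the first vertex.

**Shape 5** — `<path>` cubic bezier, stroke `#000000` → engrave (S414, F2451). Control points (SVG): P0=(389.34,194.29), P1=(366.02,189.10), P2=(129.25,167.92), P3=(123.09,180.39); sampled at t=k/3. Machine vertices: (389.34,19.42) → (311.32,28.10) → (189.67,36.41) → (123.09,33.32). Open path.

**Shape 6** — `<path>` open polyline, stroke `#000000` → engrave (S414, F2451). Machine vertices: (36.19,112.67) → (54.65,154.24) → (157.70,95.91). Open path.

**Shape 7** — `<polyline>` open polyline, stroke `#000000` → engrave (S414, F2451). Machine vertices: (183.27,203.46) → (324.60,78.47) → (319.02,6.91) → (229.93,21.25). Open path.

**Shape 8** — `<polyline>` open polyline, stroke `#000000` → engrave (S414, F2451). Machine vertices: (382.94,204.46) → (208.74,23.61) → (206.94,127.84). Open path.

G21
G90
G0 X308.33 Y78.63
M3 S414
G1 X285.14 Y86.02 F2451
G1 X13.52 Y105.97
G1 X318.32 Y86.63
G1 X240.70 Y103.03
G0 X395.35 Y88.77
M3 S414
G1 X366.89 Y61.10 F2451
G1 X331.79 Y79.62
G1 X338.55 Y118.73
G1 X377.83 Y124.38
G1 X395.35 Y88.77
G0 X394.85 Y165.21
M3 S414
G1 X380.47 Y175.61 F2451
G1 X35.14 Y190.28
G1 X394.85 Y165.21
G0 X104.43 Y148.25
M3 S414
G1 X291.34 Y148.25 F2451
G1 X291.34 Y92.89
G1 X104.43 Y92.89
G1 X104.43 Y148.25
G0 X389.34 Y19.42
M3 S414
G1 X311.32 Y28.10 F2451
G1 X189.67 Y36.41
G1 X123.09 Y33.32
G0 X36.19 Y112.67
M3 S414
G1 X54.65 Y154.24 F2451
G1 X157.70 Y95.91
G0 X183.27 Y203.46
M3 S414
G1 X324.60 Y78.47 F2451
G1 X319.02 Y6.91
G1 X229.93 Y21.25
G0 X382.94 Y204.46
M3 S414
G1 X208.74 Y23.61 F2451
G1 X206.94 Y127.84
M5
G0 X0.00 Y0.00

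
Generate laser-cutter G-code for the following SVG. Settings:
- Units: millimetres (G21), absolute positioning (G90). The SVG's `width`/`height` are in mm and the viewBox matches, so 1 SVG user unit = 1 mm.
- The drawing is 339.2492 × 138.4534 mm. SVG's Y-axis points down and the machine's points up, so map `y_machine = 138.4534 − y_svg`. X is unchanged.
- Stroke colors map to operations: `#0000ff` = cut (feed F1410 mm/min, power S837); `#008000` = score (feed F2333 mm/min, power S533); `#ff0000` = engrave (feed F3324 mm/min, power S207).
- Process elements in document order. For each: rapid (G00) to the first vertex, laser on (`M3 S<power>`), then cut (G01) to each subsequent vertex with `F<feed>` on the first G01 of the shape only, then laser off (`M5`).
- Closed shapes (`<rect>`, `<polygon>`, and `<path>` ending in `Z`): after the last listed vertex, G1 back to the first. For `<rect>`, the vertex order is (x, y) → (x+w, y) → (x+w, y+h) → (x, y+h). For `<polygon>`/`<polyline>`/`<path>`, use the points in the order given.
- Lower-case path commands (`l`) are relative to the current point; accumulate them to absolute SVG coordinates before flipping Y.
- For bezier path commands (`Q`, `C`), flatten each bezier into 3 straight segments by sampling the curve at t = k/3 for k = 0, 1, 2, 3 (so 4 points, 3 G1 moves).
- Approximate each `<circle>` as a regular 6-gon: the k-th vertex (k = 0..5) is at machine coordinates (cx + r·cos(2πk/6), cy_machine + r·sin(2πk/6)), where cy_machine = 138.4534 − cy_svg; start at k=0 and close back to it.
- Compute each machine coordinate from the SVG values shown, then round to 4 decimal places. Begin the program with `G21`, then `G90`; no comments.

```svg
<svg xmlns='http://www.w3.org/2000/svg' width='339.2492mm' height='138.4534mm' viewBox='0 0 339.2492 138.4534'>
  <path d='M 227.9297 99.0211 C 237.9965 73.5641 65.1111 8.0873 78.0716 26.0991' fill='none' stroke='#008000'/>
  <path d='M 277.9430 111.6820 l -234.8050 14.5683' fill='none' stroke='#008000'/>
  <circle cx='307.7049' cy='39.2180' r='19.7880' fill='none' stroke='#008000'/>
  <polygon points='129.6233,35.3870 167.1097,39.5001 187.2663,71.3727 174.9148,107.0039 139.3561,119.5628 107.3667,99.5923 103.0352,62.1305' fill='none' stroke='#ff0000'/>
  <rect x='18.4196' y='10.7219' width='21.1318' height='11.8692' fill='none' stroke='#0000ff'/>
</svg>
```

G21
G90
G00 X227.9297 Y39.4323
M3 S533
G01 X190.6716 Y73.6548 F2333
G01 X113.4005 Y107.1110
G01 X78.0716 Y112.3543
M5
G00 X277.9430 Y26.7714
M3 S533
G01 X43.1380 Y12.2031 F2333
M5
G00 X327.4929 Y99.2354
M3 S533
G01 X317.5989 Y116.3723 F2333
G01 X297.8109 Y116.3723
G01 X287.9169 Y99.2354
G01 X297.8109 Y82.0985
G01 X317.5989 Y82.0985
G01 X327.4929 Y99.2354
M5
G00 X129.6233 Y103.0664
M3 S207
G01 X167.1097 Y98.9533 F3324
G01 X187.2663 Y67.0807
G01 X174.9148 Y31.4495
G01 X139.3561 Y18.8906
G01 X107.3667 Y38.8611
G01 X103.0352 Y76.3229
G01 X129.6233 Y103.0664
M5
G00 X18.4196 Y127.7315
M3 S837
G01 X39.5514 Y127.7315 F1410
G01 X39.5514 Y115.8623
G01 X18.4196 Y115.8623
G01 X18.4196 Y127.7315
M5

viewBox `0 0 339.2492 138.4534` with mm width/height → 1 unit = 1 mm. Flip: y_m = 138.4534 − y_svg.

**Shape 1** — `<path>` cubic bezier, stroke `#008000` → score (S533, F2333). Control points (SVG): P0=(227.9297,99.0211), P1=(237.9965,73.5641), P2=(65.1111,8.0873), P3=(78.0716,26.0991); sampled at t=k/3. Machine vertices: (227.9297,39.4323) → (190.6716,73.6548) → (113.4005,107.1110) → (78.0716,112.3543). Open path.

**Shape 2** — `<path>` line segment, stroke `#008000` → score (S533, F2333). Machine vertices: (277.9430,26.7714) → (43.1380,12.2031). Open path.

**Shape 3** — `<circle>` circle, stroke `#008000` → score (S533, F2333). Machine vertices: (327.4929,99.2354) → (317.5989,116.3723) → (297.8109,116.3723) → (287.9169,99.2354) → (297.8109,82.0985) → (317.5989,82.0985) → (327.4929,99.2354). Closed: final G1 returns to the first vertex.

**Shape 4** — `<polygon>` regular polygon, stroke `#ff0000` → engrave (S207, F3324). Machine vertices: (129.6233,103.0664) → (167.1097,98.9533) → (187.2663,67.0807) → (174.9148,31.4495) → (139.3561,18.8906) → (107.3667,38.8611) → (103.0352,76.3229) → (129.6233,103.0664). Closed: final G1 returns to the first vertex.

**Shape 5** — `<rect>` rectangle, stroke `#0000ff` → cut (S837, F1410). Machine vertices: (18.4196,127.7315) → (39.5514,127.7315) → (39.5514,115.8623) → (18.4196,115.8623) → (18.4196,127.7315). Closed: final G1 returns to the first vertex.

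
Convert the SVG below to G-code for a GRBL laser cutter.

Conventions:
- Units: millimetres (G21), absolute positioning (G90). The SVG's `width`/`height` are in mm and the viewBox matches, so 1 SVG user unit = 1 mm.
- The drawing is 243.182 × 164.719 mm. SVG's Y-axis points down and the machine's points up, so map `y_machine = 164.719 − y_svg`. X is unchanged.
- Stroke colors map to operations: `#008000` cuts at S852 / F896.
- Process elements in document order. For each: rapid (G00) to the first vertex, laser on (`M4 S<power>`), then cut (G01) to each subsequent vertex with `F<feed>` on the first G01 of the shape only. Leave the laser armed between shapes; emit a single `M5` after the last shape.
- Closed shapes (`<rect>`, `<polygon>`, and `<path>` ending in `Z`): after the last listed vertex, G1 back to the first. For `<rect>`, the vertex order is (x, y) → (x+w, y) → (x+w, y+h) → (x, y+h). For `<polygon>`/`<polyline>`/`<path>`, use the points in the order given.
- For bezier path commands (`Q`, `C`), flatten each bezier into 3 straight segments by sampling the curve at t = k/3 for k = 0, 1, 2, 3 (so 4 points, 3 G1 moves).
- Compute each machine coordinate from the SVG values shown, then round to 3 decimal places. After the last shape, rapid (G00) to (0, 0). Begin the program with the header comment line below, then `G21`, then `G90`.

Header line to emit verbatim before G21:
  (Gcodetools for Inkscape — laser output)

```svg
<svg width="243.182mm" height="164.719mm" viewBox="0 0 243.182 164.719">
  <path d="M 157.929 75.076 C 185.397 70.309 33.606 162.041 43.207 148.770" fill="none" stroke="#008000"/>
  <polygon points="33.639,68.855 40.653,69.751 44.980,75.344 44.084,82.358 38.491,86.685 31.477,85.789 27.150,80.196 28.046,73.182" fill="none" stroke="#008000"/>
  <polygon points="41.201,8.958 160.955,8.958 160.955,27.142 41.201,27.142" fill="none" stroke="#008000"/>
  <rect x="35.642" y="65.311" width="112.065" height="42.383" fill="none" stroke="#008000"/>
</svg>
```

1 u = 1 mm; y_m = 164.719 − y.

[1] `<path>` cubic bezier, #008000→cut S852 F896: (157.929,89.643) → (138.261,69.707) → (74.787,30.216) → (43.207,15.949)

[2] `<polygon>` regular polygon, #008000→cut S852 F896: (33.639,95.864) → (40.653,94.968) → (44.980,89.375) → (44.084,82.361) → (38.491,78.034) → (31.477,78.930) → (27.150,84.523) → (28.046,91.537) → (33.639,95.864) (closed)

[3] `<polygon>` rectangle, #008000→cut S852 F896: (41.201,155.761) → (160.955,155.761) → (160.955,137.577) → (41.201,137.577) → (41.201,155.761) (closed)

[4] `<rect>` rectangle, #008000→cut S852 F896: (35.642,99.408) → (147.707,99.408) → (147.707,57.025) → (35.642,57.025) → (35.642,99.408) (closed)

(Gcodetools for Inkscape — laser output)
G21
G90
G00 X157.929 Y89.643
M4 S852
G01 X138.261 Y69.707 F896
G01 X74.787 Y30.216
G01 X43.207 Y15.949
G00 X33.639 Y95.864
M4 S852
G01 X40.653 Y94.968 F896
G01 X44.980 Y89.375
G01 X44.084 Y82.361
G01 X38.491 Y78.034
G01 X31.477 Y78.930
G01 X27.150 Y84.523
G01 X28.046 Y91.537
G01 X33.639 Y95.864
G00 X41.201 Y155.761
M4 S852
G01 X160.955 Y155.761 F896
G01 X160.955 Y137.577
G01 X41.201 Y137.577
G01 X41.201 Y155.761
G00 X35.642 Y99.408
M4 S852
G01 X147.707 Y99.408 F896
G01 X147.707 Y57.025
G01 X35.642 Y57.025
G01 X35.642 Y99.408
M5
G00 X0.000 Y0.000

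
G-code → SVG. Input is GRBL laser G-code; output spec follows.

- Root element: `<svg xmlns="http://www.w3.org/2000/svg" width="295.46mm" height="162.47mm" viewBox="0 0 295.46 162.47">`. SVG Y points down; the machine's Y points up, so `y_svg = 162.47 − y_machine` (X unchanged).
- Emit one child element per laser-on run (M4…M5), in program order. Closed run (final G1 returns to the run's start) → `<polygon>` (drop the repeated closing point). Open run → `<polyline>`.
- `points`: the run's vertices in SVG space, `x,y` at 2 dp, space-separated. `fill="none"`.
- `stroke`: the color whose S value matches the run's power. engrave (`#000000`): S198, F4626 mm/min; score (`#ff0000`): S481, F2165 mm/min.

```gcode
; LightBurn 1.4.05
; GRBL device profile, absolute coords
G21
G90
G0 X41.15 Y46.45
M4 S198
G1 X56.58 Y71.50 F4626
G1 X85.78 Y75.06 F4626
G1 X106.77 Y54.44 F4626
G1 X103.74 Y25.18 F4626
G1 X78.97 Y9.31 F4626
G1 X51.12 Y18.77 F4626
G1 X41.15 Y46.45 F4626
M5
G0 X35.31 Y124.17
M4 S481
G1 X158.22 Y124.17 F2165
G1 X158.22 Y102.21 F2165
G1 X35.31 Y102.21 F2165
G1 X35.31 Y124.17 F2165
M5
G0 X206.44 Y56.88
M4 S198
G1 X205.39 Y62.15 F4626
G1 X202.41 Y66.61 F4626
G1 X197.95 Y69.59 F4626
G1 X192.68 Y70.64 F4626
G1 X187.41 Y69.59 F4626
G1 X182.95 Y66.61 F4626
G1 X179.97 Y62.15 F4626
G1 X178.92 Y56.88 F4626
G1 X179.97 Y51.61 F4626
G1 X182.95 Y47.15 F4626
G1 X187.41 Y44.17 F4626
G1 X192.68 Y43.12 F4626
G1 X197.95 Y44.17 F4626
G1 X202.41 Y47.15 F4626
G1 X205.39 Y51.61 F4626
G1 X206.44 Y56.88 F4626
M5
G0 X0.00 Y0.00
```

Each laser-on run becomes one SVG element. Flip Y back into SVG space with y_svg = 162.47 − y_machine.

Run 1: power S198 maps to stroke `#000000` (engrave). The run returns to its start, so emit a `<polygon>` with points (Y-flipped): 41.15,116.02 56.58,90.97 85.78,87.41 106.77,108.03 103.74,137.29 78.97,153.16 51.12,143.70.

Run 2: power S481 maps to stroke `#ff0000` (score). The run returns to its start, so emit a `<polygon>` with points (Y-flipped): 35.31,38.30 158.22,38.30 158.22,60.26 35.31,60.26.

Run 3: S198 ⇒ engrave layer `#000000`. The run returns to its start, so emit a `<polygon>` with points (Y-flipped): 206.44,105.59 205.39,100.32 202.41,95.86 197.95,92.88 192.68,91.83 187.41,92.88 182.95,95.86 179.97,100.32 178.92,105.59 179.97,110.86 182.95,115.32 187.41,118.30 192.68,119.35 197.95,118.30 202.41,115.32 205.39,110.86.

<svg xmlns="http://www.w3.org/2000/svg" width="295.46mm" height="162.47mm" viewBox="0 0 295.46 162.47">
  <polygon points="41.15,116.02 56.58,90.97 85.78,87.41 106.77,108.03 103.74,137.29 78.97,153.16 51.12,143.70" fill="none" stroke="#000000"/>
  <polygon points="35.31,38.30 158.22,38.30 158.22,60.26 35.31,60.26" fill="none" stroke="#ff0000"/>
  <polygon points="206.44,105.59 205.39,100.32 202.41,95.86 197.95,92.88 192.68,91.83 187.41,92.88 182.95,95.86 179.97,100.32 178.92,105.59 179.97,110.86 182.95,115.32 187.41,118.30 192.68,119.35 197.95,118.30 202.41,115.32 205.39,110.86" fill="none" stroke="#000000"/>
</svg>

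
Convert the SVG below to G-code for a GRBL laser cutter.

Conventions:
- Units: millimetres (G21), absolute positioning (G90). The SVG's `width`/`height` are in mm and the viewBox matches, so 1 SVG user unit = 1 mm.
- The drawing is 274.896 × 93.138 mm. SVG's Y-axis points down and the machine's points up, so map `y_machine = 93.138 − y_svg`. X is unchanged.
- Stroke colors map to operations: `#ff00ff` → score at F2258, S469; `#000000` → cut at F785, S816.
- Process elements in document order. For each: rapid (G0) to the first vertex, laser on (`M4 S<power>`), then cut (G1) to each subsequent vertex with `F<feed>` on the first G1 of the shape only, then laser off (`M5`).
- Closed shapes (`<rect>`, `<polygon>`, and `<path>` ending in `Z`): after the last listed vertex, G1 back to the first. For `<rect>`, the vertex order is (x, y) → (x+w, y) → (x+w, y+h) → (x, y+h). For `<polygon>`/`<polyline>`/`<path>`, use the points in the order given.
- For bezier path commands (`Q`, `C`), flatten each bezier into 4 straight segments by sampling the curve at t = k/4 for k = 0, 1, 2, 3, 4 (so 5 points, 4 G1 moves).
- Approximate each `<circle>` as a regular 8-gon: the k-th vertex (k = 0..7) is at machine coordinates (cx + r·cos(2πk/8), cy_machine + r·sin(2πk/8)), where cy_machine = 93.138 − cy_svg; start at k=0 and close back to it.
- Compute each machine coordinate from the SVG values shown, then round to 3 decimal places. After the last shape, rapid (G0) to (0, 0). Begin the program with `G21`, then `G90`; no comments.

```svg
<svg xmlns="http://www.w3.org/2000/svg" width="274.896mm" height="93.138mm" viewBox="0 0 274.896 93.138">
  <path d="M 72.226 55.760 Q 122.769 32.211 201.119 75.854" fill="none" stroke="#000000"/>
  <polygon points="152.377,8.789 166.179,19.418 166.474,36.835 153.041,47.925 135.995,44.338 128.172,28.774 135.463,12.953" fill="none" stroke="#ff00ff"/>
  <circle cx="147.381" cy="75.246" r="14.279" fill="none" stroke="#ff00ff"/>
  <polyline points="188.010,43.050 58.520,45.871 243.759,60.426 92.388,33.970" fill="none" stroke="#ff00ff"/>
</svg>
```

G21
G90
G0 X72.226 Y37.378
M4 S816
G1 X99.235 Y44.953 F785
G1 X129.721 Y44.129
G1 X163.682 Y34.906
G1 X201.119 Y17.284
M5
G0 X152.377 Y84.349
M4 S469
G1 X166.179 Y73.720 F2258
G1 X166.474 Y56.303
G1 X153.041 Y45.213
G1 X135.995 Y48.800
G1 X128.172 Y64.364
G1 X135.463 Y80.185
G1 X152.377 Y84.349
M5
G0 X161.660 Y17.892
M4 S469
G1 X157.478 Y27.989 F2258
G1 X147.381 Y32.171
G1 X137.284 Y27.989
G1 X133.102 Y17.892
G1 X137.284 Y7.795
G1 X147.381 Y3.613
G1 X157.478 Y7.795
G1 X161.660 Y17.892
M5
G0 X188.010 Y50.088
M4 S469
G1 X58.520 Y47.267 F2258
G1 X243.759 Y32.712
G1 X92.388 Y59.168
M5
G0 X0.000 Y0.000

1 u = 1 mm; y_m = 93.138 − y.

[1] `<path>` quadratic bezier, #000000→cut S816 F785: (72.226,37.378) → (99.235,44.953) → (129.721,44.129) → (163.682,34.906) → (201.119,17.284)

[2] `<polygon>` regular polygon, #ff00ff→score S469 F2258: (152.377,84.349) → (166.179,73.720) → (166.474,56.303) → (153.041,45.213) → (135.995,48.800) → (128.172,64.364) → (135.463,80.185) → (152.377,84.349) (closed)

[3] `<circle>` circle, #ff00ff→score S469 F2258: (161.660,17.892) → (157.478,27.989) → (147.381,32.171) → (137.284,27.989) → (133.102,17.892) → (137.284,7.795) → (147.381,3.613) → (157.478,7.795) → (161.660,17.892) (closed)

[4] `<polyline>` open polyline, #ff00ff→score S469 F2258: (188.010,50.088) → (58.520,47.267) → (243.759,32.712) → (92.388,59.168)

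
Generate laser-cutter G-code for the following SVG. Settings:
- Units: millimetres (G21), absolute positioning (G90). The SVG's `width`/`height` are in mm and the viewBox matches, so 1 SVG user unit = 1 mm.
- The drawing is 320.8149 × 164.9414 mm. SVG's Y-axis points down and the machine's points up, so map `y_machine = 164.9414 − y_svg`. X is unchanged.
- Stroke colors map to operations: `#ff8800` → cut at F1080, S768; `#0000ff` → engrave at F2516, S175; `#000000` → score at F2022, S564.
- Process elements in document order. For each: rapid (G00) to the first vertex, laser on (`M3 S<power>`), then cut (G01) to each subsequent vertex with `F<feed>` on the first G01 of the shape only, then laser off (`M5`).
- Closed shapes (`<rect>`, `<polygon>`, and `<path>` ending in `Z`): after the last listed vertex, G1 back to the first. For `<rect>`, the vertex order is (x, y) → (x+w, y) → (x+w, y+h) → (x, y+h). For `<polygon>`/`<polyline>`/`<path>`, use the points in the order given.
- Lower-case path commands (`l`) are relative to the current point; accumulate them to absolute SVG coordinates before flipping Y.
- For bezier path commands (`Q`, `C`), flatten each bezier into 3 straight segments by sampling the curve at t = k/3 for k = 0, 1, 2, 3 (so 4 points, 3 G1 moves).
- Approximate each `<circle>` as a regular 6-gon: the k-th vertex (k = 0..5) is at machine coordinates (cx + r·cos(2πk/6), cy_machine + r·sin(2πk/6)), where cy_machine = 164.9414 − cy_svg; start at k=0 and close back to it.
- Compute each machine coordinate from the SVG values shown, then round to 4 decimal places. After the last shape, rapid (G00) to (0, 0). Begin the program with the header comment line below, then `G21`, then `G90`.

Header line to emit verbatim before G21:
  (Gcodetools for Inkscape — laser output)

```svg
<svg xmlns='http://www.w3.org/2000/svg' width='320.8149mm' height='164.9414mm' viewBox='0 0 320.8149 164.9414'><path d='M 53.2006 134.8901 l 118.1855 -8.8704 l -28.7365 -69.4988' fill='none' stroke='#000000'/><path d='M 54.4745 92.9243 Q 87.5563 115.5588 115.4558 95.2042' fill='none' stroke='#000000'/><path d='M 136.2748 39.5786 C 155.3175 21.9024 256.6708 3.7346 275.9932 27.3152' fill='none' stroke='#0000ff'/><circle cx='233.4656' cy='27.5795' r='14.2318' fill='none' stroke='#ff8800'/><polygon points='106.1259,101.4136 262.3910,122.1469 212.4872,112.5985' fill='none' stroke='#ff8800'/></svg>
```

viewBox `0 0 320.8149 164.9414` with mm width/height → 1 unit = 1 mm. Flip: y_m = 164.9414 − y_svg.

**Shape 1** — `<path>` open polyline, stroke `#000000` → score (S564, F2022). Machine vertices: (53.2006,30.0513) → (171.3861,38.9217) → (142.6496,108.4205). Open path.

**Shape 2** — `<path>` quadratic bezier, stroke `#000000` → score (S564, F2022). Control points (SVG): P0=(54.4745,92.9243), P1=(87.5563,115.5588), P2=(115.4558,95.2042); sampled at t=k/3. Machine vertices: (54.4745,72.0171) → (75.9532,61.7040) → (96.2803,60.9440) → (115.4558,69.7372). Open path.

**Shape 3** — `<path>` cubic bezier, stroke `#0000ff` → engrave (S175, F2516). Control points (SVG): P0=(136.2748,39.5786), P1=(155.3175,21.9024), P2=(256.6708,3.7346), P3=(275.9932,27.3152); sampled at t=k/3. Machine vertices: (136.2748,125.3628) → (176.6676,141.6384) → (235.4139,148.8551) → (275.9932,137.6262). Open path.

**Shape 4** — `<circle>` circle, stroke `#ff8800` → cut (S768, F1080). Machine vertices: (247.6974,137.3619) → (240.5815,149.6870) → (226.3497,149.6870) → (219.2338,137.3619) → (226.3497,125.0368) → (240.5815,125.0368) → (247.6974,137.3619). Closed: final G1 returns to the first vertex.

**Shape 5** — `<polygon>` closed polygon, stroke `#ff8800` → cut (S768, F1080). Machine vertices: (106.1259,63.5278) → (262.3910,42.7945) → (212.4872,52.3429) → (106.1259,63.5278). Closed: final G1 returns to the first vertex.

(Gcodetools for Inkscape — laser output)
G21
G90
G00 X53.2006 Y30.0513
M3 S564
G01 X171.3861 Y38.9217 F2022
G01 X142.6496 Y108.4205
M5
G00 X54.4745 Y72.0171
M3 S564
G01 X75.9532 Y61.7040 F2022
G01 X96.2803 Y60.9440
G01 X115.4558 Y69.7372
M5
G00 X136.2748 Y125.3628
M3 S175
G01 X176.6676 Y141.6384 F2516
G01 X235.4139 Y148.8551
G01 X275.9932 Y137.6262
M5
G00 X247.6974 Y137.3619
M3 S768
G01 X240.5815 Y149.6870 F1080
G01 X226.3497 Y149.6870
G01 X219.2338 Y137.3619
G01 X226.3497 Y125.0368
G01 X240.5815 Y125.0368
G01 X247.6974 Y137.3619
M5
G00 X106.1259 Y63.5278
M3 S768
G01 X262.3910 Y42.7945 F1080
G01 X212.4872 Y52.3429
G01 X106.1259 Y63.5278
M5
G00 X0.0000 Y0.0000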